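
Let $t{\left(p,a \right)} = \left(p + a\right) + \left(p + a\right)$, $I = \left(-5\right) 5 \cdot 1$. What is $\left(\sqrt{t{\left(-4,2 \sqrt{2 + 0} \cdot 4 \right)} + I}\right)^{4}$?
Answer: $1601 - 1056 \sqrt{2} \approx 107.59$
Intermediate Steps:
$I = -25$ ($I = \left(-25\right) 1 = -25$)
$t{\left(p,a \right)} = 2 a + 2 p$ ($t{\left(p,a \right)} = \left(a + p\right) + \left(a + p\right) = 2 a + 2 p$)
$\left(\sqrt{t{\left(-4,2 \sqrt{2 + 0} \cdot 4 \right)} + I}\right)^{4} = \left(\sqrt{\left(2 \cdot 2 \sqrt{2 + 0} \cdot 4 + 2 \left(-4\right)\right) - 25}\right)^{4} = \left(\sqrt{\left(2 \cdot 2 \sqrt{2} \cdot 4 - 8\right) - 25}\right)^{4} = \left(\sqrt{\left(2 \cdot 8 \sqrt{2} - 8\right) - 25}\right)^{4} = \left(\sqrt{\left(16 \sqrt{2} - 8\right) - 25}\right)^{4} = \left(\sqrt{\left(-8 + 16 \sqrt{2}\right) - 25}\right)^{4} = \left(\sqrt{-33 + 16 \sqrt{2}}\right)^{4} = \left(-33 + 16 \sqrt{2}\right)^{2}$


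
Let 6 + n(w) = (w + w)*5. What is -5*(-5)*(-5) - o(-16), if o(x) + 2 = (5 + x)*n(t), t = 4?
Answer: 251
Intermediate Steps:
n(w) = -6 + 10*w (n(w) = -6 + (w + w)*5 = -6 + (2*w)*5 = -6 + 10*w)
o(x) = 168 + 34*x (o(x) = -2 + (5 + x)*(-6 + 10*4) = -2 + (5 + x)*(-6 + 40) = -2 + (5 + x)*34 = -2 + (170 + 34*x) = 168 + 34*x)
-5*(-5)*(-5) - o(-16) = -5*(-5)*(-5) - (168 + 34*(-16)) = 25*(-5) - (168 - 544) = -125 - 1*(-376) = -125 + 376 = 251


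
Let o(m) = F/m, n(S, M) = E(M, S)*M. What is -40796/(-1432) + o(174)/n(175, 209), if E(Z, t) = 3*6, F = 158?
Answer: 834524947/29292813 ≈ 28.489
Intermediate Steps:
E(Z, t) = 18
n(S, M) = 18*M
o(m) = 158/m
-40796/(-1432) + o(174)/n(175, 209) = -40796/(-1432) + (158/174)/((18*209)) = -40796*(-1/1432) + (158*(1/174))/3762 = 10199/358 + (79/87)*(1/3762) = 10199/358 + 79/327294 = 834524947/29292813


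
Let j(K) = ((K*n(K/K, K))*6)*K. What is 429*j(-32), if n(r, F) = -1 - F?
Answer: 81709056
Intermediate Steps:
j(K) = 6*K²*(-1 - K) (j(K) = ((K*(-1 - K))*6)*K = (6*K*(-1 - K))*K = 6*K²*(-1 - K))
429*j(-32) = 429*(6*(-32)²*(-1 - 1*(-32))) = 429*(6*1024*(-1 + 32)) = 429*(6*1024*31) = 429*190464 = 81709056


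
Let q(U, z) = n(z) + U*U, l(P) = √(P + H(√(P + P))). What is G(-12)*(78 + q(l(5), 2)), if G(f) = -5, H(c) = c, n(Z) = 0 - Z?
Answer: -405 - 5*√10 ≈ -420.81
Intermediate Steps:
n(Z) = -Z
l(P) = √(P + √2*√P) (l(P) = √(P + √(P + P)) = √(P + √(2*P)) = √(P + √2*√P))
q(U, z) = U² - z (q(U, z) = -z + U*U = -z + U² = U² - z)
G(-12)*(78 + q(l(5), 2)) = -5*(78 + ((√(5 + √2*√5))² - 1*2)) = -5*(78 + ((√(5 + √10))² - 2)) = -5*(78 + ((5 + √10) - 2)) = -5*(78 + (3 + √10)) = -5*(81 + √10) = -405 - 5*√10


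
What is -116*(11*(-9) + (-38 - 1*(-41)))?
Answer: 11136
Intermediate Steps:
-116*(11*(-9) + (-38 - 1*(-41))) = -116*(-99 + (-38 + 41)) = -116*(-99 + 3) = -116*(-96) = 11136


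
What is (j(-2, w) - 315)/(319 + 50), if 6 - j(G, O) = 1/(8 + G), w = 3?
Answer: -1855/2214 ≈ -0.83785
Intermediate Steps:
j(G, O) = 6 - 1/(8 + G)
(j(-2, w) - 315)/(319 + 50) = ((47 + 6*(-2))/(8 - 2) - 315)/(319 + 50) = ((47 - 12)/6 - 315)/369 = ((⅙)*35 - 315)*(1/369) = (35/6 - 315)*(1/369) = -1855/6*1/369 = -1855/2214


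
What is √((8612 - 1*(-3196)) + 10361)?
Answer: √22169 ≈ 148.89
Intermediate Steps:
√((8612 - 1*(-3196)) + 10361) = √((8612 + 3196) + 10361) = √(11808 + 10361) = √22169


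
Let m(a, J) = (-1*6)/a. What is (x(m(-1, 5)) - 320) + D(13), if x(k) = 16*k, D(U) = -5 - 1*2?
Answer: -231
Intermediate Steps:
m(a, J) = -6/a
D(U) = -7 (D(U) = -5 - 2 = -7)
(x(m(-1, 5)) - 320) + D(13) = (16*(-6/(-1)) - 320) - 7 = (16*(-6*(-1)) - 320) - 7 = (16*6 - 320) - 7 = (96 - 320) - 7 = -224 - 7 = -231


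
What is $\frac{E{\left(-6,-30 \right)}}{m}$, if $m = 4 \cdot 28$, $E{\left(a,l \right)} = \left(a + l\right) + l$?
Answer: $- \frac{33}{56} \approx -0.58929$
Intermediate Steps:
$E{\left(a,l \right)} = a + 2 l$
$m = 112$
$\frac{E{\left(-6,-30 \right)}}{m} = \frac{-6 + 2 \left(-30\right)}{112} = \left(-6 - 60\right) \frac{1}{112} = \left(-66\right) \frac{1}{112} = - \frac{33}{56}$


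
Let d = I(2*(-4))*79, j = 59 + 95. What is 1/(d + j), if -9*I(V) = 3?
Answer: 3/383 ≈ 0.0078329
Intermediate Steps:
I(V) = -⅓ (I(V) = -⅑*3 = -⅓)
j = 154
d = -79/3 (d = -⅓*79 = -79/3 ≈ -26.333)
1/(d + j) = 1/(-79/3 + 154) = 1/(383/3) = 3/383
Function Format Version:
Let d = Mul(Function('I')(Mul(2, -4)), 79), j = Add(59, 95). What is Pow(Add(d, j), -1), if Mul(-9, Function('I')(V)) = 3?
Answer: Rational(3, 383) ≈ 0.0078329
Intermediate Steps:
Function('I')(V) = Rational(-1, 3) (Function('I')(V) = Mul(Rational(-1, 9), 3) = Rational(-1, 3))
j = 154
d = Rational(-79, 3) (d = Mul(Rational(-1, 3), 79) = Rational(-79, 3) ≈ -26.333)
Pow(Add(d, j), -1) = Pow(Add(Rational(-79, 3), 154), -1) = Pow(Rational(383, 3), -1) = Rational(3, 383)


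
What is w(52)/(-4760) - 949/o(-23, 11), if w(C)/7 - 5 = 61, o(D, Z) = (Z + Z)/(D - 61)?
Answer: 13551357/3740 ≈ 3623.4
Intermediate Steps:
o(D, Z) = 2*Z/(-61 + D) (o(D, Z) = (2*Z)/(-61 + D) = 2*Z/(-61 + D))
w(C) = 462 (w(C) = 35 + 7*61 = 35 + 427 = 462)
w(52)/(-4760) - 949/o(-23, 11) = 462/(-4760) - 949/(2*11/(-61 - 23)) = 462*(-1/4760) - 949/(2*11/(-84)) = -33/340 - 949/(2*11*(-1/84)) = -33/340 - 949/(-11/42) = -33/340 - 949*(-42/11) = -33/340 + 39858/11 = 13551357/3740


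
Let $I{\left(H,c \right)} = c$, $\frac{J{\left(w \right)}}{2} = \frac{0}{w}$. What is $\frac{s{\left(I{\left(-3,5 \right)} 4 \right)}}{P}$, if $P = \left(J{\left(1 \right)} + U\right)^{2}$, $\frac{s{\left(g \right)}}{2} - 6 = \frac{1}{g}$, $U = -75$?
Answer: $\frac{121}{56250} \approx 0.0021511$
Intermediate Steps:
$J{\left(w \right)} = 0$ ($J{\left(w \right)} = 2 \frac{0}{w} = 2 \cdot 0 = 0$)
$s{\left(g \right)} = 12 + \frac{2}{g}$
$P = 5625$ ($P = \left(0 - 75\right)^{2} = \left(-75\right)^{2} = 5625$)
$\frac{s{\left(I{\left(-3,5 \right)} 4 \right)}}{P} = \frac{12 + \frac{2}{5 \cdot 4}}{5625} = \left(12 + \frac{2}{20}\right) \frac{1}{5625} = \left(12 + 2 \cdot \frac{1}{20}\right) \frac{1}{5625} = \left(12 + \frac{1}{10}\right) \frac{1}{5625} = \frac{121}{10} \cdot \frac{1}{5625} = \frac{121}{56250}$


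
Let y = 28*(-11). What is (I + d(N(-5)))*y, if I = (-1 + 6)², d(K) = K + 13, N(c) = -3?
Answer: -10780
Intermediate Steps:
d(K) = 13 + K
y = -308
I = 25 (I = 5² = 25)
(I + d(N(-5)))*y = (25 + (13 - 3))*(-308) = (25 + 10)*(-308) = 35*(-308) = -10780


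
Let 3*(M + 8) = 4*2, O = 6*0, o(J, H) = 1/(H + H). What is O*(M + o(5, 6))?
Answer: 0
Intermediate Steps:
o(J, H) = 1/(2*H)
O = 0
M = -16/3 (M = -8 + (4*2)/3 = -8 + (1/3)*8 = -8 + 8/3 = -16/3 ≈ -5.3333)
O*(M + o(5, 6)) = 0*(-16/3 + (1/2)/6) = 0*(-16/3 + (1/2)*(1/6)) = 0*(-16/3 + 1/12) = 0*(-21/4) = 0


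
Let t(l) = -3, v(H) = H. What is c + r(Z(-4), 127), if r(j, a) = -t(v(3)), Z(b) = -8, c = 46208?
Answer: 46211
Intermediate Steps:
r(j, a) = 3 (r(j, a) = -1*(-3) = 3)
c + r(Z(-4), 127) = 46208 + 3 = 46211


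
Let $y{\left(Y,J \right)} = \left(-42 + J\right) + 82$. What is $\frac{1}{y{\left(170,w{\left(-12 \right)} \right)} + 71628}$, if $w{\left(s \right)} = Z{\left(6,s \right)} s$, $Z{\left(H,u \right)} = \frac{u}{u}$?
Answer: $\frac{1}{71656} \approx 1.3956 \cdot 10^{-5}$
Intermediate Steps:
$Z{\left(H,u \right)} = 1$
$w{\left(s \right)} = s$ ($w{\left(s \right)} = 1 s = s$)
$y{\left(Y,J \right)} = 40 + J$
$\frac{1}{y{\left(170,w{\left(-12 \right)} \right)} + 71628} = \frac{1}{\left(40 - 12\right) + 71628} = \frac{1}{28 + 71628} = \frac{1}{71656}$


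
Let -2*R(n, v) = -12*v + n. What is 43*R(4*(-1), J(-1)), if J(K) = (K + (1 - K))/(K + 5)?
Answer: 301/2 ≈ 150.50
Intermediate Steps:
J(K) = 1/(5 + K)
R(n, v) = 6*v - n/2 (R(n, v) = -(-12*v + n)/2 = -(n - 12*v)/2 = 6*v - n/2)
43*R(4*(-1), J(-1)) = 43*(6/(5 - 1) - 2*(-1)) = 43*(6/4 - ½*(-4)) = 43*(6*(¼) + 2) = 43*(3/2 + 2) = 43*(7/2) = 301/2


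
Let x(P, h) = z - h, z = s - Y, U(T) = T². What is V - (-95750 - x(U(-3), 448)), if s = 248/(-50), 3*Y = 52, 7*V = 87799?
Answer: 56606771/525 ≈ 1.0782e+5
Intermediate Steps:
V = 87799/7 (V = (⅐)*87799 = 87799/7 ≈ 12543.)
Y = 52/3 (Y = (⅓)*52 = 52/3 ≈ 17.333)
s = -124/25 (s = 248*(-1/50) = -124/25 ≈ -4.9600)
z = -1672/75 (z = -124/25 - 1*52/3 = -124/25 - 52/3 = -1672/75 ≈ -22.293)
x(P, h) = -1672/75 - h
V - (-95750 - x(U(-3), 448)) = 87799/7 - (-95750 - (-1672/75 - 1*448)) = 87799/7 - (-95750 - (-1672/75 - 448)) = 87799/7 - (-95750 - 1*(-35272/75)) = 87799/7 - (-95750 + 35272/75) = 87799/7 - 1*(-7145978/75) = 87799/7 + 7145978/75 = 56606771/525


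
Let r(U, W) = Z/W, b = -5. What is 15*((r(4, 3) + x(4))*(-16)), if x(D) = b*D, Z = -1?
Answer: 4880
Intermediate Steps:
x(D) = -5*D
r(U, W) = -1/W
15*((r(4, 3) + x(4))*(-16)) = 15*((-1/3 - 5*4)*(-16)) = 15*((-1*1/3 - 20)*(-16)) = 15*((-1/3 - 20)*(-16)) = 15*(-61/3*(-16)) = 15*(976/3) = 4880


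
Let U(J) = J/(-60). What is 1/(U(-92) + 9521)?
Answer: 15/142838 ≈ 0.00010501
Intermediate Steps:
U(J) = -J/60 (U(J) = J*(-1/60) = -J/60)
1/(U(-92) + 9521) = 1/(-1/60*(-92) + 9521) = 1/(23/15 + 9521) = 1/(142838/15) = 15/142838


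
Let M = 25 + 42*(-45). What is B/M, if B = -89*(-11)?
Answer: -979/1865 ≈ -0.52493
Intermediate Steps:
M = -1865 (M = 25 - 1890 = -1865)
B = 979
B/M = 979/(-1865) = 979*(-1/1865) = -979/1865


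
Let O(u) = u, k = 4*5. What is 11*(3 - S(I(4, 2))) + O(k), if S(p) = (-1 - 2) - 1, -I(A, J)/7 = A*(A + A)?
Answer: 97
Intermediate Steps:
k = 20
I(A, J) = -14*A² (I(A, J) = -7*A*(A + A) = -7*A*2*A = -14*A²)
S(p) = -4 (S(p) = -3 - 1 = -4)
11*(3 - S(I(4, 2))) + O(k) = 11*(3 - 1*(-4)) + 20 = 11*(3 + 4) + 20 = 11*7 + 20 = 77 + 20 = 97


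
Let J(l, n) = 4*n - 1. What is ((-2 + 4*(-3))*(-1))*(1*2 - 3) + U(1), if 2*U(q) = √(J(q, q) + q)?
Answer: -13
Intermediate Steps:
J(l, n) = -1 + 4*n
U(q) = √(-1 + 5*q)/2 (U(q) = √((-1 + 4*q) + q)/2 = √(-1 + 5*q)/2)
((-2 + 4*(-3))*(-1))*(1*2 - 3) + U(1) = ((-2 + 4*(-3))*(-1))*(1*2 - 3) + √(-1 + 5*1)/2 = ((-2 - 12)*(-1))*(2 - 3) + √(-1 + 5)/2 = -14*(-1)*(-1) + √4/2 = 14*(-1) + (½)*2 = -14 + 1 = -13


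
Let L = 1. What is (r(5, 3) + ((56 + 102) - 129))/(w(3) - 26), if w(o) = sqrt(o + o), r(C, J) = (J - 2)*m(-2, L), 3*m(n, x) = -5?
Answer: -1066/1005 - 41*sqrt(6)/1005 ≈ -1.1606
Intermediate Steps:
m(n, x) = -5/3 (m(n, x) = (1/3)*(-5) = -5/3)
r(C, J) = 10/3 - 5*J/3 (r(C, J) = (J - 2)*(-5/3) = (-2 + J)*(-5/3) = 10/3 - 5*J/3)
w(o) = sqrt(2)*sqrt(o) (w(o) = sqrt(2*o) = sqrt(2)*sqrt(o))
(r(5, 3) + ((56 + 102) - 129))/(w(3) - 26) = ((10/3 - 5/3*3) + ((56 + 102) - 129))/(sqrt(2)*sqrt(3) - 26) = ((10/3 - 5) + (158 - 129))/(sqrt(6) - 26) = (-5/3 + 29)/(-26 + sqrt(6)) = 82/(3*(-26 + sqrt(6)))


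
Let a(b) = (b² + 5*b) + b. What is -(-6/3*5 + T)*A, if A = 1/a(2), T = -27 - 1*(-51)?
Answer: -7/8 ≈ -0.87500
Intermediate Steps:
a(b) = b² + 6*b
T = 24 (T = -27 + 51 = 24)
A = 1/16 (A = 1/(2*(6 + 2)) = 1/(2*8) = 1/16 ≈ 0.062500)
-(-6/3*5 + T)*A = -(-6/3*5 + 24)/16 = -(-3*⅔*5 + 24)/16 = -(-2*5 + 24)/16 = -(-10 + 24)/16 = -14/16 = -1*7/8 = -7/8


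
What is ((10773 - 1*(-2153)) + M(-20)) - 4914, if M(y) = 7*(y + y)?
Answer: 7732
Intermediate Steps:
M(y) = 14*y (M(y) = 7*(2*y) = 14*y)
((10773 - 1*(-2153)) + M(-20)) - 4914 = ((10773 - 1*(-2153)) + 14*(-20)) - 4914 = ((10773 + 2153) - 280) - 4914 = (12926 - 280) - 4914 = 12646 - 4914 = 7732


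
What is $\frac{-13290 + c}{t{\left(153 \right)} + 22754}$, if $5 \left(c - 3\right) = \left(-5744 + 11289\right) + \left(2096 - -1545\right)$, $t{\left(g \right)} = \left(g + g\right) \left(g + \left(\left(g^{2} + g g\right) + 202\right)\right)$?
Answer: $- \frac{57249}{72288460} \approx -0.00079195$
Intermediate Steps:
$t{\left(g \right)} = 2 g \left(202 + g + 2 g^{2}\right)$ ($t{\left(g \right)} = 2 g \left(g + \left(\left(g^{2} + g^{2}\right) + 202\right)\right) = 2 g \left(g + \left(2 g^{2} + 202\right)\right) = 2 g \left(g + \left(202 + 2 g^{2}\right)\right) = 2 g \left(202 + g + 2 g^{2}\right)$)
$c = \frac{9201}{5}$ ($c = 3 + \frac{\left(-5744 + 11289\right) + \left(2096 - -1545\right)}{5} = 3 + \frac{5545 + \left(2096 + 1545\right)}{5} = 3 + \frac{5545 + 3641}{5} = 3 + \frac{1}{5} \cdot 9186 = 3 + \frac{9186}{5} = \frac{9201}{5} \approx 1840.2$)
$\frac{-13290 + c}{t{\left(153 \right)} + 22754} = \frac{-13290 + \frac{9201}{5}}{2 \cdot 153 \left(202 + 153 + 2 \cdot 153^{2}\right) + 22754} = - \frac{57249}{5 \left(2 \cdot 153 \left(202 + 153 + 2 \cdot 23409\right) + 22754\right)} = - \frac{57249}{5 \left(2 \cdot 153 \left(202 + 153 + 46818\right) + 22754\right)} = - \frac{57249}{5 \left(2 \cdot 153 \cdot 47173 + 22754\right)} = - \frac{57249}{5 \left(14434938 + 22754\right)} = - \frac{57249}{5 \cdot 14457692} = \left(- \frac{57249}{5}\right) \frac{1}{14457692} = - \frac{57249}{72288460}$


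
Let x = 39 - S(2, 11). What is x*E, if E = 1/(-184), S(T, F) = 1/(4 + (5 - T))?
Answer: -34/161 ≈ -0.21118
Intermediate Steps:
S(T, F) = 1/(9 - T)
E = -1/184 ≈ -0.0054348
x = 272/7 (x = 39 - (-1)/(-9 + 2) = 39 - (-1)/(-7) = 39 - (-1)*(-1)/7 = 39 - 1*1/7 = 39 - 1/7 = 272/7 ≈ 38.857)
x*E = (272/7)*(-1/184) = -34/161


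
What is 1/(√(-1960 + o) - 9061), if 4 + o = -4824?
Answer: -9061/82108509 - 2*I*√1697/82108509 ≈ -0.00011035 - 1.0034e-6*I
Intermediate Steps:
o = -4828 (o = -4 - 4824 = -4828)
1/(√(-1960 + o) - 9061) = 1/(√(-1960 - 4828) - 9061) = 1/(√(-6788) - 9061) = 1/(2*I*√1697 - 9061) = 1/(-9061 + 2*I*√1697)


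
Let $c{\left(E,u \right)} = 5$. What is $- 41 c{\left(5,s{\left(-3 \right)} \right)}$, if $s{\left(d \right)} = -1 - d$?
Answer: $-205$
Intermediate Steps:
$- 41 c{\left(5,s{\left(-3 \right)} \right)} = \left(-41\right) 5 = -205$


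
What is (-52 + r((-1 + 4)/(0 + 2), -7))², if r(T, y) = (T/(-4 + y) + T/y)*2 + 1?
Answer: 15848361/5929 ≈ 2673.0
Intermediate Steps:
r(T, y) = 1 + 2*T/y + 2*T/(-4 + y) (r(T, y) = (T/y + T/(-4 + y))*2 + 1 = (2*T/y + 2*T/(-4 + y)) + 1 = 1 + 2*T/y + 2*T/(-4 + y))
(-52 + r((-1 + 4)/(0 + 2), -7))² = (-52 + ((-7)² - 8*(-1 + 4)/(0 + 2) - 4*(-7) + 4*((-1 + 4)/(0 + 2))*(-7))/((-7)*(-4 - 7)))² = (-52 - ⅐*(49 - 8*3/2 + 28 + 4*(3/2)*(-7))/(-11))² = (-52 - ⅐*(-1/11)*(49 - 4*3 + 28 + 4*((½)*3)*(-7)))² = (-52 - ⅐*(-1/11)*(49 - 8*3/2 + 28 + 4*(3/2)*(-7)))² = (-52 - ⅐*(-1/11)*(49 - 12 + 28 - 42))² = (-52 - ⅐*(-1/11)*23)² = (-52 + 23/77)² = (-3981/77)² = 15848361/5929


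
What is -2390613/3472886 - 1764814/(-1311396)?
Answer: 374244688432/569291101107 ≈ 0.65739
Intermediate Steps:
-2390613/3472886 - 1764814/(-1311396) = -2390613*1/3472886 - 1764814*(-1/1311396) = -2390613/3472886 + 882407/655698 = 374244688432/569291101107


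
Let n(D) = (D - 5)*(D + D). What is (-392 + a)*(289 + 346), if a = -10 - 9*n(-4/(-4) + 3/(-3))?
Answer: -255270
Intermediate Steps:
n(D) = 2*D*(-5 + D) (n(D) = (-5 + D)*(2*D) = 2*D*(-5 + D))
a = -10 (a = -10 - 18*(-4/(-4) + 3/(-3))*(-5 + (-4/(-4) + 3/(-3))) = -10 - 18*(-4*(-1/4) + 3*(-1/3))*(-5 + (-4*(-1/4) + 3*(-1/3))) = -10 - 18*(1 - 1)*(-5 + (1 - 1)) = -10 - 18*0*(-5 + 0) = -10 - 18*0*(-5) = -10 - 9*0 = -10 + 0 = -10)
(-392 + a)*(289 + 346) = (-392 - 10)*(289 + 346) = -402*635 = -255270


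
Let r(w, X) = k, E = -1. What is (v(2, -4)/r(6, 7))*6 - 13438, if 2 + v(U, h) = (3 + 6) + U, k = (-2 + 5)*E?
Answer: -13456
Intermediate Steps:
k = -3 (k = (-2 + 5)*(-1) = 3*(-1) = -3)
v(U, h) = 7 + U (v(U, h) = -2 + ((3 + 6) + U) = -2 + (9 + U) = 7 + U)
r(w, X) = -3
(v(2, -4)/r(6, 7))*6 - 13438 = ((7 + 2)/(-3))*6 - 13438 = -⅓*9*6 - 13438 = -3*6 - 13438 = -18 - 13438 = -13456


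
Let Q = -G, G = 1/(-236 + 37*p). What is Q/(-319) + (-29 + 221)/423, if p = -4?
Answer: 871067/1919104 ≈ 0.45389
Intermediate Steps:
G = -1/384 (G = 1/(-236 + 37*(-4)) = 1/(-236 - 148) = 1/(-384) = -1/384 ≈ -0.0026042)
Q = 1/384 (Q = -1*(-1/384) = 1/384 ≈ 0.0026042)
Q/(-319) + (-29 + 221)/423 = (1/384)/(-319) + (-29 + 221)/423 = (1/384)*(-1/319) + 192*(1/423) = -1/122496 + 64/141 = 871067/1919104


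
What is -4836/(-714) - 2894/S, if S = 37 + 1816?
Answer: 67596/12971 ≈ 5.2113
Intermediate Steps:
S = 1853
-4836/(-714) - 2894/S = -4836/(-714) - 2894/1853 = -4836*(-1/714) - 2894*1/1853 = 806/119 - 2894/1853 = 67596/12971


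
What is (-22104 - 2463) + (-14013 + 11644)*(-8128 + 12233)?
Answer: -9749312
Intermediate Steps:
(-22104 - 2463) + (-14013 + 11644)*(-8128 + 12233) = -24567 - 2369*4105 = -24567 - 9724745 = -9749312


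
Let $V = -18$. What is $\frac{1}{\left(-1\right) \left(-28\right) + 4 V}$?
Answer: $- \frac{1}{44} \approx -0.022727$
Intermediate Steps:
$\frac{1}{\left(-1\right) \left(-28\right) + 4 V} = \frac{1}{\left(-1\right) \left(-28\right) + 4 \left(-18\right)} = \frac{1}{28 - 72} = \frac{1}{-44} = - \frac{1}{44}$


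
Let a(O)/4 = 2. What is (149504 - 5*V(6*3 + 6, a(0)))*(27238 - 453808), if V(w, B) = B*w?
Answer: -63364414080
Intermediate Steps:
a(O) = 8 (a(O) = 4*2 = 8)
(149504 - 5*V(6*3 + 6, a(0)))*(27238 - 453808) = (149504 - 5*8*(6*3 + 6))*(27238 - 453808) = (149504 - 5*8*(18 + 6))*(-426570) = (149504 - 5*8*24)*(-426570) = (149504 - 5*192)*(-426570) = (149504 - 1*960)*(-426570) = (149504 - 960)*(-426570) = 148544*(-426570) = -63364414080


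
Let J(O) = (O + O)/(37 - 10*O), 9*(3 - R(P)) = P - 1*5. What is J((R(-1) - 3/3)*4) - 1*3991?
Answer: -834183/209 ≈ -3991.3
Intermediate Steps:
R(P) = 32/9 - P/9 (R(P) = 3 - (P - 1*5)/9 = 3 - (P - 5)/9 = 3 - (-5 + P)/9 = 3 + (5/9 - P/9) = 32/9 - P/9)
J(O) = 2*O/(37 - 10*O) (J(O) = (2*O)/(37 - 10*O) = 2*O/(37 - 10*O))
J((R(-1) - 3/3)*4) - 1*3991 = -2*((32/9 - ⅑*(-1)) - 3/3)*4/(-37 + 10*(((32/9 - ⅑*(-1)) - 3/3)*4)) - 1*3991 = -2*((32/9 + ⅑) - 3*⅓)*4/(-37 + 10*(((32/9 + ⅑) - 3*⅓)*4)) - 3991 = -2*(11/3 - 1)*4/(-37 + 10*((11/3 - 1)*4)) - 3991 = -2*(8/3)*4/(-37 + 10*((8/3)*4)) - 3991 = -2*32/3/(-37 + 10*(32/3)) - 3991 = -2*32/3/(-37 + 320/3) - 3991 = -2*32/3/209/3 - 3991 = -2*32/3*3/209 - 3991 = -64/209 - 3991 = -834183/209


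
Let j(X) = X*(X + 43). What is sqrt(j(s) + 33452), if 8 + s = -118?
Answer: sqrt(43910) ≈ 209.55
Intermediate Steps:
s = -126 (s = -8 - 118 = -126)
j(X) = X*(43 + X)
sqrt(j(s) + 33452) = sqrt(-126*(43 - 126) + 33452) = sqrt(-126*(-83) + 33452) = sqrt(10458 + 33452) = sqrt(43910)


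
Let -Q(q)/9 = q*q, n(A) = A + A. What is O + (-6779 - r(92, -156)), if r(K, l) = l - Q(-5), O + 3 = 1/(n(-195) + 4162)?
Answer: -25841971/3772 ≈ -6851.0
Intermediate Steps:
n(A) = 2*A
O = -11315/3772 (O = -3 + 1/(2*(-195) + 4162) = -3 + 1/(-390 + 4162) = -3 + 1/3772 = -11315/3772 ≈ -2.9997)
Q(q) = -9*q² (Q(q) = -9*q*q = -9*q²)
r(K, l) = 225 + l (r(K, l) = l - (-9)*(-5)² = l - (-9)*25 = l - 1*(-225) = l + 225 = 225 + l)
O + (-6779 - r(92, -156)) = -11315/3772 + (-6779 - (225 - 156)) = -11315/3772 + (-6779 - 1*69) = -11315/3772 + (-6779 - 69) = -11315/3772 - 6848 = -25841971/3772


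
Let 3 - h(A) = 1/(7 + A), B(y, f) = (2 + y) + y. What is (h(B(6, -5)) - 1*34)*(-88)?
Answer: 57376/21 ≈ 2732.2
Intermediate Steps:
B(y, f) = 2 + 2*y
h(A) = 3 - 1/(7 + A)
(h(B(6, -5)) - 1*34)*(-88) = ((20 + 3*(2 + 2*6))/(7 + (2 + 2*6)) - 1*34)*(-88) = ((20 + 3*(2 + 12))/(7 + (2 + 12)) - 34)*(-88) = ((20 + 3*14)/(7 + 14) - 34)*(-88) = ((20 + 42)/21 - 34)*(-88) = ((1/21)*62 - 34)*(-88) = (62/21 - 34)*(-88) = -652/21*(-88) = 57376/21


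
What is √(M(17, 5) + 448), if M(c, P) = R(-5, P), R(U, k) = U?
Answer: √443 ≈ 21.048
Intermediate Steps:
M(c, P) = -5
√(M(17, 5) + 448) = √(-5 + 448) = √443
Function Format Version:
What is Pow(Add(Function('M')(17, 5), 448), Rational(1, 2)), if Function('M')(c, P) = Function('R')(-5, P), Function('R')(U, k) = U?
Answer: Pow(443, Rational(1, 2)) ≈ 21.048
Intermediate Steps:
Function('M')(c, P) = -5
Pow(Add(Function('M')(17, 5), 448), Rational(1, 2)) = Pow(Add(-5, 448), Rational(1, 2)) = Pow(443, Rational(1, 2))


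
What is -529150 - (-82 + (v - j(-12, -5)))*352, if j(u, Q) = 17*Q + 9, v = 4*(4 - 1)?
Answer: -531262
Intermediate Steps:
v = 12 (v = 4*3 = 12)
j(u, Q) = 9 + 17*Q
-529150 - (-82 + (v - j(-12, -5)))*352 = -529150 - (-82 + (12 - (9 + 17*(-5))))*352 = -529150 - (-82 + (12 - (9 - 85)))*352 = -529150 - (-82 + (12 - 1*(-76)))*352 = -529150 - (-82 + (12 + 76))*352 = -529150 - (-82 + 88)*352 = -529150 - 6*352 = -529150 - 1*2112 = -529150 - 2112 = -531262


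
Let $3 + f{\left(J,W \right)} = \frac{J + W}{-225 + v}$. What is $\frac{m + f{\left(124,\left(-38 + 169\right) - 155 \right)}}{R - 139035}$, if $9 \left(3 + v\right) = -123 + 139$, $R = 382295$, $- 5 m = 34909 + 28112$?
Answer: $- \frac{32086449}{619096700} \approx -0.051828$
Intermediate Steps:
$m = - \frac{63021}{5}$ ($m = - \frac{34909 + 28112}{5} = \left(- \frac{1}{5}\right) 63021 = - \frac{63021}{5} \approx -12604.0$)
$v = - \frac{11}{9}$ ($v = -3 + \frac{-123 + 139}{9} = -3 + \frac{1}{9} \cdot 16 = -3 + \frac{16}{9} = - \frac{11}{9} \approx -1.2222$)
$f{\left(J,W \right)} = -3 - \frac{9 J}{2036} - \frac{9 W}{2036}$ ($f{\left(J,W \right)} = -3 + \frac{J + W}{-225 - \frac{11}{9}} = -3 + \frac{J + W}{- \frac{2036}{9}} = -3 + \left(J + W\right) \left(- \frac{9}{2036}\right) = -3 - \left(\frac{9 J}{2036} + \frac{9 W}{2036}\right) = -3 - \frac{9 J}{2036} - \frac{9 W}{2036}$)
$\frac{m + f{\left(124,\left(-38 + 169\right) - 155 \right)}}{R - 139035} = \frac{- \frac{63021}{5} - \left(\frac{1806}{509} + \frac{9 \left(\left(-38 + 169\right) - 155\right)}{2036}\right)}{382295 - 139035} = \frac{- \frac{63021}{5} - \left(\frac{1806}{509} + \frac{9 \left(131 - 155\right)}{2036}\right)}{243260} = \left(- \frac{63021}{5} - \frac{1752}{509}\right) \frac{1}{243260} = \left(- \frac{32086449}{2545}\right) \frac{1}{243260} = - \frac{32086449}{619096700}$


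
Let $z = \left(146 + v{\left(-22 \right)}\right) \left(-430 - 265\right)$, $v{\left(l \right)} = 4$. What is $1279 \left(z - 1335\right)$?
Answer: $-135043215$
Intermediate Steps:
$z = -104250$ ($z = \left(146 + 4\right) \left(-430 - 265\right) = 150 \left(-430 - 265\right) = 150 \left(-695\right) = -104250$)
$1279 \left(z - 1335\right) = 1279 \left(-104250 - 1335\right) = 1279 \left(-105585\right) = -135043215$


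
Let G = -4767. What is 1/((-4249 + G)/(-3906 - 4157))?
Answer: 8063/9016 ≈ 0.89430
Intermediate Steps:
1/((-4249 + G)/(-3906 - 4157)) = 1/((-4249 - 4767)/(-3906 - 4157)) = 1/(-9016/(-8063)) = 1/(-9016*(-1/8063)) = 1/(9016/8063) = 8063/9016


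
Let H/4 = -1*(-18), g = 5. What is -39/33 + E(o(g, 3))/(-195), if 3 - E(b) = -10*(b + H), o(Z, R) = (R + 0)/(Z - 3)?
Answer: -3551/715 ≈ -4.9664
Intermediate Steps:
H = 72 (H = 4*(-1*(-18)) = 4*18 = 72)
o(Z, R) = R/(-3 + Z)
E(b) = 723 + 10*b (E(b) = 3 - (-10)*(b + 72) = 3 - (-10)*(72 + b) = 3 - (-720 - 10*b) = 3 + (720 + 10*b) = 723 + 10*b)
-39/33 + E(o(g, 3))/(-195) = -39/33 + (723 + 10*(3/(-3 + 5)))/(-195) = -39*1/33 + (723 + 10*(3/2))*(-1/195) = -13/11 + (723 + 10*(3*(½)))*(-1/195) = -13/11 + (723 + 10*(3/2))*(-1/195) = -13/11 + (723 + 15)*(-1/195) = -13/11 + 738*(-1/195) = -13/11 - 246/65 = -3551/715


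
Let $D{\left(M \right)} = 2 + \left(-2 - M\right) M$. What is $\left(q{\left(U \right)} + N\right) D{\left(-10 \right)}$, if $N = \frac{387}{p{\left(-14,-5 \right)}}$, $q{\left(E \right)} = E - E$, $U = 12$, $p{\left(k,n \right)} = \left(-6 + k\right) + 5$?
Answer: $\frac{10062}{5} \approx 2012.4$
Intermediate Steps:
$D{\left(M \right)} = 2 + M \left(-2 - M\right)$
$p{\left(k,n \right)} = -1 + k$
$q{\left(E \right)} = 0$
$N = - \frac{129}{5}$ ($N = \frac{387}{-1 - 14} = \frac{387}{-15} = 387 \left(- \frac{1}{15}\right) = - \frac{129}{5} \approx -25.8$)
$\left(q{\left(U \right)} + N\right) D{\left(-10 \right)} = \left(0 - \frac{129}{5}\right) \left(2 - \left(-10\right)^{2} - -20\right) = - \frac{129 \left(2 - 100 + 20\right)}{5} = \left(- \frac{129}{5}\right) \left(-78\right) = \frac{10062}{5}$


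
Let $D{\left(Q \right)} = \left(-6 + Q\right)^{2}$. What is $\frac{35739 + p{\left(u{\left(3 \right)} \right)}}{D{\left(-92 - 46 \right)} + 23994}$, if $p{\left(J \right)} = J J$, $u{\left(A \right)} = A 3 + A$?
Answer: $\frac{3987}{4970} \approx 0.80221$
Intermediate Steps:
$u{\left(A \right)} = 4 A$ ($u{\left(A \right)} = 3 A + A = 4 A$)
$p{\left(J \right)} = J^{2}$
$\frac{35739 + p{\left(u{\left(3 \right)} \right)}}{D{\left(-92 - 46 \right)} + 23994} = \frac{35739 + \left(4 \cdot 3\right)^{2}}{\left(-6 - 138\right)^{2} + 23994} = \frac{35739 + 12^{2}}{\left(-6 - 138\right)^{2} + 23994} = \frac{35739 + 144}{\left(-144\right)^{2} + 23994} = \frac{35883}{20736 + 23994} = \frac{35883}{44730} = 35883 \cdot \frac{1}{44730} = \frac{3987}{4970}$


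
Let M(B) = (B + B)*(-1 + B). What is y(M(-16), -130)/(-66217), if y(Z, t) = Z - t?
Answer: -674/66217 ≈ -0.010179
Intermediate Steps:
M(B) = 2*B*(-1 + B) (M(B) = (2*B)*(-1 + B) = 2*B*(-1 + B))
y(M(-16), -130)/(-66217) = (2*(-16)*(-1 - 16) - 1*(-130))/(-66217) = (2*(-16)*(-17) + 130)*(-1/66217) = (544 + 130)*(-1/66217) = 674*(-1/66217) = -674/66217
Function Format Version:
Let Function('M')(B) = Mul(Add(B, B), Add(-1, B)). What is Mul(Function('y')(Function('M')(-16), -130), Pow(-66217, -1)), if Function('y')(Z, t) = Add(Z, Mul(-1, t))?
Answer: Rational(-674, 66217) ≈ -0.010179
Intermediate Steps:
Function('M')(B) = Mul(2, B, Add(-1, B)) (Function('M')(B) = Mul(Mul(2, B), Add(-1, B)) = Mul(2, B, Add(-1, B)))
Mul(Function('y')(Function('M')(-16), -130), Pow(-66217, -1)) = Mul(Add(Mul(2, -16, Add(-1, -16)), Mul(-1, -130)), Pow(-66217, -1)) = Mul(Add(Mul(2, -16, -17), 130), Rational(-1, 66217)) = Mul(Add(544, 130), Rational(-1, 66217)) = Mul(674, Rational(-1, 66217)) = Rational(-674, 66217)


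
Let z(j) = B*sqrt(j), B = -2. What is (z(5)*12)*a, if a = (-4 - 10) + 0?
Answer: 336*sqrt(5) ≈ 751.32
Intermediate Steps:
z(j) = -2*sqrt(j)
a = -14 (a = -14 + 0 = -14)
(z(5)*12)*a = (-2*sqrt(5)*12)*(-14) = -24*sqrt(5)*(-14) = 336*sqrt(5)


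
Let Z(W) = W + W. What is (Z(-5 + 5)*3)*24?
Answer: 0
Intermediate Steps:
Z(W) = 2*W
(Z(-5 + 5)*3)*24 = ((2*(-5 + 5))*3)*24 = ((2*0)*3)*24 = (0*3)*24 = 0*24 = 0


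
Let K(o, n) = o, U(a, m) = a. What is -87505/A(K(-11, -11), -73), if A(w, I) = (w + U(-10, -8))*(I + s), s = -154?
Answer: -87505/4767 ≈ -18.356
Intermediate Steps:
A(w, I) = (-154 + I)*(-10 + w) (A(w, I) = (w - 10)*(I - 154) = (-10 + w)*(-154 + I) = (-154 + I)*(-10 + w))
-87505/A(K(-11, -11), -73) = -87505/(1540 - 154*(-11) - 10*(-73) - 73*(-11)) = -87505/(1540 + 1694 + 730 + 803) = -87505/4767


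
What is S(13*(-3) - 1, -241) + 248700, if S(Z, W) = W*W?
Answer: 306781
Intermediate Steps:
S(Z, W) = W**2
S(13*(-3) - 1, -241) + 248700 = (-241)**2 + 248700 = 58081 + 248700 = 306781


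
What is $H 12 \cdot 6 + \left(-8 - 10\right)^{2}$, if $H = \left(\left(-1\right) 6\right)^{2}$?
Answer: $2916$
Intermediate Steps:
$H = 36$ ($H = \left(-6\right)^{2} = 36$)
$H 12 \cdot 6 + \left(-8 - 10\right)^{2} = 36 \cdot 12 \cdot 6 + \left(-8 - 10\right)^{2} = 36 \cdot 72 + \left(-18\right)^{2} = 2592 + 324 = 2916$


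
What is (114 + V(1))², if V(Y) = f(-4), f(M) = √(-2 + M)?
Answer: (114 + I*√6)² ≈ 12990.0 + 558.48*I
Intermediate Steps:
V(Y) = I*√6 (V(Y) = √(-2 - 4) = √(-6) = I*√6)
(114 + V(1))² = (114 + I*√6)²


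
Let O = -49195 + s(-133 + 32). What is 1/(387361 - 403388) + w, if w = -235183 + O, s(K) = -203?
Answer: -4560979688/16027 ≈ -2.8458e+5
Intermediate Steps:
O = -49398 (O = -49195 - 203 = -49398)
w = -284581 (w = -235183 - 49398 = -284581)
1/(387361 - 403388) + w = 1/(387361 - 403388) - 284581 = 1/(-16027) - 284581 = -1/16027 - 284581 = -4560979688/16027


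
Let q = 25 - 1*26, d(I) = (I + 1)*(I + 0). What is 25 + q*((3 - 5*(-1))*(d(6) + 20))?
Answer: -471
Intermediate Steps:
d(I) = I*(1 + I) (d(I) = (1 + I)*I = I*(1 + I))
q = -1 (q = 25 - 26 = -1)
25 + q*((3 - 5*(-1))*(d(6) + 20)) = 25 - (3 - 5*(-1))*(6*(1 + 6) + 20) = 25 - (3 + 5)*(6*7 + 20) = 25 - 8*(42 + 20) = 25 - 8*62 = 25 - 1*496 = 25 - 496 = -471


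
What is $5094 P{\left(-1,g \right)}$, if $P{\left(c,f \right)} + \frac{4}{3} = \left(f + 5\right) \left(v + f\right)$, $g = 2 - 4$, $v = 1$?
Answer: $-22074$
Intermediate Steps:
$g = -2$ ($g = 2 - 4 = -2$)
$P{\left(c,f \right)} = - \frac{4}{3} + \left(1 + f\right) \left(5 + f\right)$ ($P{\left(c,f \right)} = - \frac{4}{3} + \left(f + 5\right) \left(1 + f\right) = - \frac{4}{3} + \left(5 + f\right) \left(1 + f\right) = - \frac{4}{3} + \left(1 + f\right) \left(5 + f\right)$)
$5094 P{\left(-1,g \right)} = 5094 \left(\frac{11}{3} + \left(-2\right)^{2} + 6 \left(-2\right)\right) = 5094 \left(\frac{11}{3} + 4 - 12\right) = 5094 \left(- \frac{13}{3}\right) = -22074$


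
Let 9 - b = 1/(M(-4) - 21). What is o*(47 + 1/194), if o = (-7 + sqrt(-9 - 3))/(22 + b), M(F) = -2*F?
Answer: -829829/78376 + 118547*I*sqrt(3)/39188 ≈ -10.588 + 5.2396*I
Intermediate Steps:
b = 118/13 (b = 9 - 1/(-2*(-4) - 21) = 9 - 1/(8 - 21) = 9 - 1/(-13) = 9 - 1*(-1/13) = 9 + 1/13 = 118/13 ≈ 9.0769)
o = -91/404 + 13*I*sqrt(3)/202 (o = (-7 + sqrt(-9 - 3))/(22 + 118/13) = (-7 + sqrt(-12))/(404/13) = (-7 + 2*I*sqrt(3))*(13/404) = -91/404 + 13*I*sqrt(3)/202 ≈ -0.22525 + 0.11147*I)
o*(47 + 1/194) = (-91/404 + 13*I*sqrt(3)/202)*(47 + 1/194) = (-91/404 + 13*I*sqrt(3)/202)*(9119/194) = -829829/78376 + 118547*I*sqrt(3)/39188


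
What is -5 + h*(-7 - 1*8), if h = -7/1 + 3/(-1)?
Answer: 145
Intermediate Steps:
h = -10 (h = -7*1 + 3*(-1) = -7 - 3 = -10)
-5 + h*(-7 - 1*8) = -5 - 10*(-7 - 1*8) = -5 - 10*(-7 - 8) = -5 - 10*(-15) = -5 + 150 = 145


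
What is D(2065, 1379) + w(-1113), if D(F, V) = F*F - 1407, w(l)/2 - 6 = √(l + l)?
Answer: 4262830 + 2*I*√2226 ≈ 4.2628e+6 + 94.361*I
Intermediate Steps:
w(l) = 12 + 2*√2*√l (w(l) = 12 + 2*√(l + l) = 12 + 2*√(2*l) = 12 + 2*(√2*√l) = 12 + 2*√2*√l)
D(F, V) = -1407 + F² (D(F, V) = F² - 1407 = -1407 + F²)
D(2065, 1379) + w(-1113) = (-1407 + 2065²) + (12 + 2*√2*√(-1113)) = (-1407 + 4264225) + (12 + 2*√2*(I*√1113)) = 4262818 + (12 + 2*I*√2226) = 4262830 + 2*I*√2226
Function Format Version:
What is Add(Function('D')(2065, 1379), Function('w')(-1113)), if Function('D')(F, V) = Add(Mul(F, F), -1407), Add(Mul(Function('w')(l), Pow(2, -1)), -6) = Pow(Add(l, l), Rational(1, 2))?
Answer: Add(4262830, Mul(2, I, Pow(2226, Rational(1, 2)))) ≈ Add(4.2628e+6, Mul(94.361, I))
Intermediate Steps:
Function('w')(l) = Add(12, Mul(2, Pow(2, Rational(1, 2)), Pow(l, Rational(1, 2)))) (Function('w')(l) = Add(12, Mul(2, Pow(Add(l, l), Rational(1, 2)))) = Add(12, Mul(2, Pow(Mul(2, l), Rational(1, 2)))) = Add(12, Mul(2, Mul(Pow(2, Rational(1, 2)), Pow(l, Rational(1, 2))))) = Add(12, Mul(2, Pow(2, Rational(1, 2)), Pow(l, Rational(1, 2)))))
Function('D')(F, V) = Add(-1407, Pow(F, 2)) (Function('D')(F, V) = Add(Pow(F, 2), -1407) = Add(-1407, Pow(F, 2)))
Add(Function('D')(2065, 1379), Function('w')(-1113)) = Add(Add(-1407, Pow(2065, 2)), Add(12, Mul(2, Pow(2, Rational(1, 2)), Pow(-1113, Rational(1, 2))))) = Add(Add(-1407, 4264225), Add(12, Mul(2, Pow(2, Rational(1, 2)), Mul(I, Pow(1113, Rational(1, 2)))))) = Add(4262818, Add(12, Mul(2, I, Pow(2226, Rational(1, 2))))) = Add(4262830, Mul(2, I, Pow(2226, Rational(1, 2))))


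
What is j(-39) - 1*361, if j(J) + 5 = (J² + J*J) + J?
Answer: 2637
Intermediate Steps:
j(J) = -5 + J + 2*J² (j(J) = -5 + ((J² + J*J) + J) = -5 + ((J² + J²) + J) = -5 + (2*J² + J) = -5 + (J + 2*J²) = -5 + J + 2*J²)
j(-39) - 1*361 = (-5 - 39 + 2*(-39)²) - 1*361 = (-5 - 39 + 2*1521) - 361 = (-5 - 39 + 3042) - 361 = 2998 - 361 = 2637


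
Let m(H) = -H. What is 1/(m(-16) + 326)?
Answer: 1/342 ≈ 0.0029240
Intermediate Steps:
1/(m(-16) + 326) = 1/(-1*(-16) + 326) = 1/(16 + 326) = 1/342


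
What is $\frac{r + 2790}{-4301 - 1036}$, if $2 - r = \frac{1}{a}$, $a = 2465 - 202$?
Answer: $- \frac{6318295}{12077631} \approx -0.52314$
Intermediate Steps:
$a = 2263$
$r = \frac{4525}{2263}$ ($r = 2 - \frac{1}{2263} = \frac{4525}{2263} \approx 1.9996$)
$\frac{r + 2790}{-4301 - 1036} = \frac{\frac{4525}{2263} + 2790}{-4301 - 1036} = \frac{6318295}{2263 \left(-5337\right)} = \frac{6318295}{2263} \left(- \frac{1}{5337}\right) = - \frac{6318295}{12077631}$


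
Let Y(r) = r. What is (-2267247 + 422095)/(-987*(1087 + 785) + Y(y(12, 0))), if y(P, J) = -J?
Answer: 115322/115479 ≈ 0.99864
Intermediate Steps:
(-2267247 + 422095)/(-987*(1087 + 785) + Y(y(12, 0))) = (-2267247 + 422095)/(-987*(1087 + 785) - 1*0) = -1845152/(-987*1872 + 0) = -1845152/(-1847664 + 0) = -1845152/(-1847664) = -1845152*(-1/1847664) = 115322/115479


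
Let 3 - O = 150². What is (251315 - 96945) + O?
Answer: 131873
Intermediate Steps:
O = -22497 (O = 3 - 1*150² = 3 - 1*22500 = 3 - 22500 = -22497)
(251315 - 96945) + O = (251315 - 96945) - 22497 = 154370 - 22497 = 131873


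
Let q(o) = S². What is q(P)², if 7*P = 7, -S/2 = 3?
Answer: 1296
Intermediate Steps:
S = -6 (S = -2*3 = -6)
P = 1 (P = (⅐)*7 = 1)
q(o) = 36 (q(o) = (-6)² = 36)
q(P)² = 36² = 1296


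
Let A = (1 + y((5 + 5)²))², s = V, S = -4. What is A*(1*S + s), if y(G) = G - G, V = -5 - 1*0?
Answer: -9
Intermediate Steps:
V = -5 (V = -5 + 0 = -5)
y(G) = 0
s = -5
A = 1 (A = (1 + 0)² = 1² = 1)
A*(1*S + s) = 1*(1*(-4) - 5) = 1*(-4 - 5) = 1*(-9) = -9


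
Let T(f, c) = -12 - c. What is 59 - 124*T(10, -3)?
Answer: 1175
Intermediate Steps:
59 - 124*T(10, -3) = 59 - 124*(-12 - 1*(-3)) = 59 - 124*(-12 + 3) = 59 - 124*(-9) = 59 + 1116 = 1175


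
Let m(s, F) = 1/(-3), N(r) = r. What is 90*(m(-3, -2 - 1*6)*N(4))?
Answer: -120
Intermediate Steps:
m(s, F) = -1/3
90*(m(-3, -2 - 1*6)*N(4)) = 90*(-1/3*4) = 90*(-4/3) = -120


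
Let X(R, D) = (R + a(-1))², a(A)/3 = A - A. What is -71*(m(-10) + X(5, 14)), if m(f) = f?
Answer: -1065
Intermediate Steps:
a(A) = 0 (a(A) = 3*(A - A) = 3*0 = 0)
X(R, D) = R² (X(R, D) = (R + 0)² = R²)
-71*(m(-10) + X(5, 14)) = -71*(-10 + 5²) = -71*(-10 + 25) = -71*15 = -1065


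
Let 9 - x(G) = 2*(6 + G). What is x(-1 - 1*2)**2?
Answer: 9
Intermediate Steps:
x(G) = -3 - 2*G (x(G) = 9 - 2*(6 + G) = 9 - (12 + 2*G) = 9 + (-12 - 2*G) = -3 - 2*G)
x(-1 - 1*2)**2 = (-3 - 2*(-1 - 1*2))**2 = (-3 - 2*(-1 - 2))**2 = (-3 - 2*(-3))**2 = (-3 + 6)**2 = 3**2 = 9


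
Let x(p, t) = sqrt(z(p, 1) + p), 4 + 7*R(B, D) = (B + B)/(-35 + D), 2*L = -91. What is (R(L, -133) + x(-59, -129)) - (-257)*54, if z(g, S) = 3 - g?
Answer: 2331421/168 + sqrt(3) ≈ 13879.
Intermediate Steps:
L = -91/2 (L = (1/2)*(-91) = -91/2 ≈ -45.500)
R(B, D) = -4/7 + 2*B/(7*(-35 + D)) (R(B, D) = -4/7 + ((B + B)/(-35 + D))/7 = -4/7 + ((2*B)/(-35 + D))/7 = -4/7 + (2*B/(-35 + D))/7 = -4/7 + 2*B/(7*(-35 + D)))
x(p, t) = sqrt(3) (x(p, t) = sqrt((3 - p) + p) = sqrt(3))
(R(L, -133) + x(-59, -129)) - (-257)*54 = (2*(70 - 91/2 - 2*(-133))/(7*(-35 - 133)) + sqrt(3)) - (-257)*54 = ((2/7)*(70 - 91/2 + 266)/(-168) + sqrt(3)) - 1*(-13878) = ((2/7)*(-1/168)*(581/2) + sqrt(3)) + 13878 = (-83/168 + sqrt(3)) + 13878 = 2331421/168 + sqrt(3)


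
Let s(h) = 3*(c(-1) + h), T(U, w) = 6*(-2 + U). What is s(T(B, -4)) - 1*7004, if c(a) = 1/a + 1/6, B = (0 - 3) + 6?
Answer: -13977/2 ≈ -6988.5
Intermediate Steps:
B = 3 (B = -3 + 6 = 3)
T(U, w) = -12 + 6*U
c(a) = ⅙ + 1/a (c(a) = 1/a + 1*(⅙) = 1/a + ⅙ = ⅙ + 1/a)
s(h) = -5/2 + 3*h (s(h) = 3*((⅙)*(6 - 1)/(-1) + h) = 3*((⅙)*(-1)*5 + h) = 3*(-⅚ + h) = -5/2 + 3*h)
s(T(B, -4)) - 1*7004 = (-5/2 + 3*(-12 + 6*3)) - 1*7004 = (-5/2 + 3*(-12 + 18)) - 7004 = (-5/2 + 3*6) - 7004 = (-5/2 + 18) - 7004 = 31/2 - 7004 = -13977/2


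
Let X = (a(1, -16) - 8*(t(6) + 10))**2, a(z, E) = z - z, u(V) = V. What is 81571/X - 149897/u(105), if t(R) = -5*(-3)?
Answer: -1197463009/840000 ≈ -1425.6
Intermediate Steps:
t(R) = 15
a(z, E) = 0
X = 40000 (X = (0 - 8*(15 + 10))**2 = (0 - 8*25)**2 = (0 - 200)**2 = (-200)**2 = 40000)
81571/X - 149897/u(105) = 81571/40000 - 149897/105 = -1197463009/840000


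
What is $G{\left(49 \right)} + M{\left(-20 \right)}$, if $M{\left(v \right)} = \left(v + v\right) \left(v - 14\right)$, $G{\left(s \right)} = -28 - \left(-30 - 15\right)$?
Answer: $1377$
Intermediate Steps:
$G{\left(s \right)} = 17$ ($G{\left(s \right)} = -28 - \left(-30 - 15\right) = -28 - -45 = -28 + 45 = 17$)
$M{\left(v \right)} = 2 v \left(-14 + v\right)$
$G{\left(49 \right)} + M{\left(-20 \right)} = 17 + 2 \left(-20\right) \left(-14 - 20\right) = 17 + 2 \left(-20\right) \left(-34\right) = 17 + 1360 = 1377$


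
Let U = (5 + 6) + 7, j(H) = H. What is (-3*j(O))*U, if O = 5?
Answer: -270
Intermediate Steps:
U = 18 (U = 11 + 7 = 18)
(-3*j(O))*U = -3*5*18 = -15*18 = -270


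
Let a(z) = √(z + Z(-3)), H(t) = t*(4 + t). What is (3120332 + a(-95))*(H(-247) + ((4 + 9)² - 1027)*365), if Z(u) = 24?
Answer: -789908925468 - 253149*I*√71 ≈ -7.8991e+11 - 2.1331e+6*I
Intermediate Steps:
a(z) = √(24 + z) (a(z) = √(z + 24) = √(24 + z))
(3120332 + a(-95))*(H(-247) + ((4 + 9)² - 1027)*365) = (3120332 + √(24 - 95))*(-247*(4 - 247) + ((4 + 9)² - 1027)*365) = (3120332 + √(-71))*(-247*(-243) + (13² - 1027)*365) = (3120332 + I*√71)*(60021 + (169 - 1027)*365) = (3120332 + I*√71)*(60021 - 858*365) = (3120332 + I*√71)*(60021 - 313170) = (3120332 + I*√71)*(-253149) = -789908925468 - 253149*I*√71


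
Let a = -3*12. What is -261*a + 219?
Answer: 9615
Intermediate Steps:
a = -36
-261*a + 219 = -261*(-36) + 219 = 9396 + 219 = 9615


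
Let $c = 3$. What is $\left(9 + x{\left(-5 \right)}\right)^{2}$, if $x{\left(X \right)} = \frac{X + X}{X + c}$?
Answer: $196$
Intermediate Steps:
$x{\left(X \right)} = \frac{2 X}{3 + X}$ ($x{\left(X \right)} = \frac{X + X}{X + 3} = \frac{2 X}{3 + X}$)
$\left(9 + x{\left(-5 \right)}\right)^{2} = \left(9 + 2 \left(-5\right) \frac{1}{3 - 5}\right)^{2} = \left(9 + 2 \left(-5\right) \frac{1}{-2}\right)^{2} = \left(9 + 2 \left(-5\right) \left(- \frac{1}{2}\right)\right)^{2} = \left(9 + 5\right)^{2} = 14^{2} = 196$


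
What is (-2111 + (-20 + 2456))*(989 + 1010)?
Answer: 649675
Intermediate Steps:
(-2111 + (-20 + 2456))*(989 + 1010) = (-2111 + 2436)*1999 = 325*1999 = 649675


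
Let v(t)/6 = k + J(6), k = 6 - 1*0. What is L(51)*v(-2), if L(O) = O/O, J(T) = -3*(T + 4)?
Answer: -144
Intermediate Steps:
J(T) = -12 - 3*T (J(T) = -3*(4 + T) = -12 - 3*T)
L(O) = 1
k = 6 (k = 6 + 0 = 6)
v(t) = -144 (v(t) = 6*(6 + (-12 - 3*6)) = 6*(6 + (-12 - 18)) = 6*(6 - 30) = 6*(-24) = -144)
L(51)*v(-2) = 1*(-144) = -144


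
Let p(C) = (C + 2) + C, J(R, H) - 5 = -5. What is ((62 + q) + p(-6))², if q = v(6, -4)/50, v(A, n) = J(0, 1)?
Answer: 2704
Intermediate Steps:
J(R, H) = 0 (J(R, H) = 5 - 5 = 0)
p(C) = 2 + 2*C (p(C) = (2 + C) + C = 2 + 2*C)
v(A, n) = 0
q = 0 (q = 0/50 = 0*(1/50) = 0)
((62 + q) + p(-6))² = ((62 + 0) + (2 + 2*(-6)))² = (62 + (2 - 12))² = (62 - 10)² = 52² = 2704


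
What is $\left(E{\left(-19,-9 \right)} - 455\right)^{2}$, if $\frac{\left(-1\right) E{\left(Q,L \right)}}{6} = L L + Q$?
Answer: $683929$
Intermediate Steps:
$E{\left(Q,L \right)} = - 6 Q - 6 L^{2}$ ($E{\left(Q,L \right)} = - 6 \left(L L + Q\right) = - 6 \left(L^{2} + Q\right) = - 6 \left(Q + L^{2}\right) = - 6 Q - 6 L^{2}$)
$\left(E{\left(-19,-9 \right)} - 455\right)^{2} = \left(\left(\left(-6\right) \left(-19\right) - 6 \left(-9\right)^{2}\right) - 455\right)^{2} = \left(\left(114 - 486\right) - 455\right)^{2} = \left(-372 - 455\right)^{2} = \left(-827\right)^{2} = 683929$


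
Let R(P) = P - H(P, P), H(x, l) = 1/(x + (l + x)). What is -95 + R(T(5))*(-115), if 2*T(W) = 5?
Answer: -2203/6 ≈ -367.17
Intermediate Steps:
H(x, l) = 1/(l + 2*x)
T(W) = 5/2 (T(W) = (½)*5 = 5/2)
R(P) = P - 1/(3*P) (R(P) = P - 1/(P + 2*P) = P - 1/(3*P))
-95 + R(T(5))*(-115) = -95 + (5/2 - 1/(3*5/2))*(-115) = -95 + (5/2 - ⅓*⅖)*(-115) = -95 + (5/2 - 2/15)*(-115) = -95 + (71/30)*(-115) = -95 - 1633/6 = -2203/6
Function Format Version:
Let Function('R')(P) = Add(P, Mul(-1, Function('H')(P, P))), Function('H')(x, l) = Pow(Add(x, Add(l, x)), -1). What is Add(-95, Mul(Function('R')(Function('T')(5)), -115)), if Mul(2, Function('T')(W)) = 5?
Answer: Rational(-2203, 6) ≈ -367.17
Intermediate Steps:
Function('H')(x, l) = Pow(Add(l, Mul(2, x)), -1)
Function('T')(W) = Rational(5, 2) (Function('T')(W) = Mul(Rational(1, 2), 5) = Rational(5, 2))
Function('R')(P) = Add(P, Mul(Rational(-1, 3), Pow(P, -1))) (Function('R')(P) = Add(P, Mul(-1, Pow(Add(P, Mul(2, P)), -1))) = Add(P, Mul(-1, Pow(Mul(3, P), -1))) = Add(P, Mul(-1, Mul(Rational(1, 3), Pow(P, -1)))) = Add(P, Mul(Rational(-1, 3), Pow(P, -1))))
Add(-95, Mul(Function('R')(Function('T')(5)), -115)) = Add(-95, Mul(Add(Rational(5, 2), Mul(Rational(-1, 3), Pow(Rational(5, 2), -1))), -115)) = Add(-95, Mul(Add(Rational(5, 2), Mul(Rational(-1, 3), Rational(2, 5))), -115)) = Add(-95, Mul(Add(Rational(5, 2), Rational(-2, 15)), -115)) = Add(-95, Mul(Rational(71, 30), -115)) = Add(-95, Rational(-1633, 6)) = Rational(-2203, 6)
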